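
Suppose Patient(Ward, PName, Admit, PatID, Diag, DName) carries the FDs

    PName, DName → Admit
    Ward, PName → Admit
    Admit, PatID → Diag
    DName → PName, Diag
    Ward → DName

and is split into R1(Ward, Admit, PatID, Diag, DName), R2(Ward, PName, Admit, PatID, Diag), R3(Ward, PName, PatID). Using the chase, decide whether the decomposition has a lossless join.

Yes

Chase test. Columns are Ward, PName, Admit, PatID, Diag, DName; row i has aⱼ where attribute j ∈ Ri, else bᵢⱼ.
Initial tableau (one row per fragment):
  row 1: a1 b12 a3 a4 a5 a6
  row 2: a1 a2 a3 a4 a5 b26
  row 3: a1 a2 b33 a4 b35 b36
Rows 2 and 3 agree on Ward, PName; apply Ward, PName→Admit and equate their Admit entries.
Rows 1 and 3 agree on Admit, PatID; apply Admit, PatID→Diag and equate their Diag entries.
Rows 1 and 2 agree on Ward; apply Ward→DName and equate their DName entries.
Rows 1 and 3 agree on Ward; apply Ward→DName and equate their DName entries.
Rows 1 and 2 agree on DName; apply DName→PName, Diag and equate their PName, Diag entries.
Row 1 is now all distinguished symbols — the join is lossless.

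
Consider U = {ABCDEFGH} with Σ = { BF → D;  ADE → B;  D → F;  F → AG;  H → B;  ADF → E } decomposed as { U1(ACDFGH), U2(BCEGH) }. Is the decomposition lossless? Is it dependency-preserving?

Lossless test: (CGH)⁺ = {BCGH}, which is a superkey of neither fragment — lossy.
Dependency preservation: the restricted closure of {BF} across the fragments never reaches {D}, so BF → D cannot be enforced without a join — not preserved.

lossy and not dependency-preserving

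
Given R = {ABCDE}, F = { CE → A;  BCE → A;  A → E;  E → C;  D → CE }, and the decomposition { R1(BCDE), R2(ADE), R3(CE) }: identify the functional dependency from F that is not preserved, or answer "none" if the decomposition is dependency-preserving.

none

CE → A: restricted closure across fragments reaches A.
BCE → A: restricted closure across fragments reaches A.
A → E lies within R2.
E → C lies within R1.
D → CE lies within R1.
Every dependency is enforceable on the fragments, so the decomposition is dependency-preserving.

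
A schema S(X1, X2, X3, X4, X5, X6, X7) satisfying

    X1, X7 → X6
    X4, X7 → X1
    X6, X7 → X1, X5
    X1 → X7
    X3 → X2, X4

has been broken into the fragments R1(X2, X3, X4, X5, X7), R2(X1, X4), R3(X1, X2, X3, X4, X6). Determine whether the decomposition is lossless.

Chase test. Columns are X1, X2, X3, X4, X5, X6, X7; row i has aⱼ where attribute j ∈ Ri, else bᵢⱼ.
Initial tableau (one row per fragment):
  row 1: b11 a2 a3 a4 a5 b16 a7
  row 2: a1 b22 b23 a4 b25 b26 b27
  row 3: a1 a2 a3 a4 b35 a6 b37
Rows 2 and 3 agree on X1; apply X1→X7 and equate their X7 entries.
Rows 2 and 3 agree on X1, X7; apply X1, X7→X6 and equate their X6 entries.
Rows 2 and 3 agree on X6, X7; apply X6, X7→X1, X5 and equate their X1, X5 entries.
No row becomes fully distinguished — the join is lossy.

No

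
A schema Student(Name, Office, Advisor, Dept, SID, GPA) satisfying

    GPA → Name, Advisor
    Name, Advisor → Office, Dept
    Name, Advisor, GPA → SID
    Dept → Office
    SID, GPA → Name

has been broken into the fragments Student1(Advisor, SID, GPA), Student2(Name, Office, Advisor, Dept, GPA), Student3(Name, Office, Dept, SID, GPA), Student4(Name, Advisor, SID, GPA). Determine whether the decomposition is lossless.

Chase test. Columns are Name, Office, Advisor, Dept, SID, GPA; row i has aⱼ where attribute j ∈ Studenti, else bᵢⱼ.
Initial tableau (one row per fragment):
  row 1: b11 b12 a3 b14 a5 a6
  row 2: a1 a2 a3 a4 b25 a6
  row 3: a1 a2 b33 a4 a5 a6
  row 4: a1 b42 a3 b44 a5 a6
Rows 1 and 2 agree on GPA; apply GPA→Name, Advisor and equate their Name, Advisor entries.
Rows 1 and 3 agree on GPA; apply GPA→Name, Advisor and equate their Name, Advisor entries.
Rows 1 and 2 agree on Name, Advisor; apply Name, Advisor→Office, Dept and equate their Office, Dept entries.
Rows 1 and 4 agree on Name, Advisor; apply Name, Advisor→Office, Dept and equate their Office, Dept entries.
Rows 1 and 2 agree on Name, Advisor, GPA; apply Name, Advisor, GPA→SID and equate their SID entries.
Row 1 is now all distinguished symbols — the join is lossless.

Yes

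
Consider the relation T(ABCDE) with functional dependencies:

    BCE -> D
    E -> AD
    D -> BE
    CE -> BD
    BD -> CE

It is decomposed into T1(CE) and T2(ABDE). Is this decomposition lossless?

Common attributes: T1 ∩ T2 = {E}.
Closure of {E}: E → AD applies, adding AD; D → BE applies, adding B; BD → CE applies, adding C. So (E)⁺ = {ABCDE}.
This closure contains every attribute of T1, so T1 ∩ T2 → T1. The join is lossless.

Yes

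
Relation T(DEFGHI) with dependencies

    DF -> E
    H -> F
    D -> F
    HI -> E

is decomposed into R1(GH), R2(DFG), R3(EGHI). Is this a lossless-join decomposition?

Chase test. Columns are DEFGHI; row i has aⱼ where attribute j ∈ Ri, else bᵢⱼ.
Initial tableau (one row per fragment):
  row 1: b11 b12 b13 a4 a5 b16
  row 2: a1 b22 a3 a4 b25 b26
  row 3: b31 a2 b33 a4 a5 a6
Rows 1 and 3 agree on H; apply H→F and equate their F entries.
No row becomes fully distinguished — the join is lossy.

No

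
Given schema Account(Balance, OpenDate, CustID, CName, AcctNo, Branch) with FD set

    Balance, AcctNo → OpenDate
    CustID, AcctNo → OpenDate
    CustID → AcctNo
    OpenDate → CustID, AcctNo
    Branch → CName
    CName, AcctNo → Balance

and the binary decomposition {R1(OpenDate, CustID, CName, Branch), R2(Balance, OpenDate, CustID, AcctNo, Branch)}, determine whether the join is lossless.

Yes

Common attributes: R1 ∩ R2 = {OpenDate, CustID, Branch}.
Closure of {OpenDate, CustID, Branch}: CustID → AcctNo applies, adding AcctNo; Branch → CName applies, adding CName; CName, AcctNo → Balance applies, adding Balance. So (OpenDate, CustID, Branch)⁺ = {Balance, OpenDate, CustID, CName, AcctNo, Branch}.
This closure contains every attribute of R1, so R1 ∩ R2 → R1. The join is lossless.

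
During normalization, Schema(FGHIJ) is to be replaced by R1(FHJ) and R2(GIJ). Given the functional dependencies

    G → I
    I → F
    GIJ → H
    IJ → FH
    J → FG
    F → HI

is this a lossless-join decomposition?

Yes

Common attributes: R1 ∩ R2 = {J}.
Closure of {J}: J → FG applies, adding FG; F → HI applies, adding HI. So (J)⁺ = {FGHIJ}.
This closure contains every attribute of R1, so R1 ∩ R2 → R1. The join is lossless.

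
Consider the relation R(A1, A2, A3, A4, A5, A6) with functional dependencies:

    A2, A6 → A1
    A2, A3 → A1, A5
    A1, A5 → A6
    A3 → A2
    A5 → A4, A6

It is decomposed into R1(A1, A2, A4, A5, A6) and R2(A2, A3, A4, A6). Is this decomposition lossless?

No

Common attributes: R1 ∩ R2 = {A2, A4, A6}.
Closure of {A2, A4, A6}: A2, A6 → A1 applies, adding A1. So (A2, A4, A6)⁺ = {A1, A2, A4, A6}.
The closure contains neither all of R1 = {A1, A2, A4, A5, A6} nor all of R2 = {A2, A3, A4, A6}, so the common attributes are not a superkey of either fragment. The join is lossy.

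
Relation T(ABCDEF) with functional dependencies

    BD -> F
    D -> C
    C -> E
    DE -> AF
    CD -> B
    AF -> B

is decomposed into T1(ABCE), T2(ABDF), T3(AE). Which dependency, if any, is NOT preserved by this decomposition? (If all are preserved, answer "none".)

D -> C

Check D → C: no single fragment contains all of {CD}, and the restricted closure of {D} across the fragments never reaches {C}.
BD → F is preserved.
C → E is preserved.
DE → AF is preserved.
CD → B is preserved.
AF → B is preserved.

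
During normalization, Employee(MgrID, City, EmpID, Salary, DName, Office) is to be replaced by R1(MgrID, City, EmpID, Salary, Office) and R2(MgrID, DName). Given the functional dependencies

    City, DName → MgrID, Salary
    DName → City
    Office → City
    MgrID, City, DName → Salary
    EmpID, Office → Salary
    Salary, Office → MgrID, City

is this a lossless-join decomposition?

No

Common attributes: R1 ∩ R2 = {MgrID}.
No dependency enlarges {MgrID}, so (MgrID)⁺ = {MgrID}.
The closure contains neither all of R1 = {MgrID, City, EmpID, Salary, Office} nor all of R2 = {MgrID, DName}, so the common attributes are not a superkey of either fragment. The join is lossy.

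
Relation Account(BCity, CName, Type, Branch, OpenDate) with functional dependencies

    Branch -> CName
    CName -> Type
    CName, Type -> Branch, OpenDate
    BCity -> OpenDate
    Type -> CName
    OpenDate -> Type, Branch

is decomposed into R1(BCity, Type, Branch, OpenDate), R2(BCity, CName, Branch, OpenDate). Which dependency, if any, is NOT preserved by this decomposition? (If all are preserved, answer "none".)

Branch → CName lies within R2.
CName → Type: restricted closure across fragments reaches Type.
CName, Type → Branch, OpenDate: restricted closure across fragments reaches Branch, OpenDate.
BCity → OpenDate lies within R1.
Type → CName: restricted closure across fragments reaches CName.
OpenDate → Type, Branch lies within R1.
Every dependency is enforceable on the fragments, so the decomposition is dependency-preserving.

none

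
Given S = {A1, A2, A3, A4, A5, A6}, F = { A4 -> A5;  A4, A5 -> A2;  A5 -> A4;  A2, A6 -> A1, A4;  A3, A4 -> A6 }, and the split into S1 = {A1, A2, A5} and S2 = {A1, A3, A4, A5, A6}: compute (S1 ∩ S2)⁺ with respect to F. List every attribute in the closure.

A1, A2, A4, A5

S1 ∩ S2 = {A1, A5}.
A5 → A4 applies, adding A4
A4, A5 → A2 applies, adding A2
Closure: {A1, A2, A4, A5}.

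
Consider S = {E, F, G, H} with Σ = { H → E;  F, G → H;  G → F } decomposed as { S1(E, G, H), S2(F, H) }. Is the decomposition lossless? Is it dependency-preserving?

lossy and not dependency-preserving

Lossless test: (H)⁺ = {E, H}, which is a superkey of neither fragment — lossy.
Dependency preservation: the restricted closure of {G} across the fragments never reaches {F}, so G → F cannot be enforced without a join — not preserved.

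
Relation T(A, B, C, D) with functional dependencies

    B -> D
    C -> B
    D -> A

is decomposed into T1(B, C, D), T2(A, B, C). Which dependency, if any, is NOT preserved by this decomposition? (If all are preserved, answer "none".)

D -> A

Check D → A: no single fragment contains all of {A, D}, and the restricted closure of {D} across the fragments never reaches {A}.
B → D is preserved.
C → B is preserved.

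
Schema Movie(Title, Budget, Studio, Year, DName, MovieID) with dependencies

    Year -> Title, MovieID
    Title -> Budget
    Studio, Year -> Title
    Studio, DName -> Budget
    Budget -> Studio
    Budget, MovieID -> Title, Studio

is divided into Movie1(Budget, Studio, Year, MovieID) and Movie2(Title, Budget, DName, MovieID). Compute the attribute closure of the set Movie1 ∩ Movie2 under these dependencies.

Title, Budget, Studio, MovieID

Movie1 ∩ Movie2 = {Budget, MovieID}.
Budget → Studio applies, adding Studio
Budget, MovieID → Title, Studio applies, adding Title
Closure: {Title, Budget, Studio, MovieID}.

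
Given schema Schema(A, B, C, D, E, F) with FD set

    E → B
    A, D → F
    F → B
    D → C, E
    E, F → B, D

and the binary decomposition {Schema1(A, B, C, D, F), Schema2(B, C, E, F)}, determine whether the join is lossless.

No

Common attributes: Schema1 ∩ Schema2 = {B, C, F}.
No dependency enlarges {B, C, F}, so (B, C, F)⁺ = {B, C, F}.
The closure contains neither all of Schema1 = {A, B, C, D, F} nor all of Schema2 = {B, C, E, F}, so the common attributes are not a superkey of either fragment. The join is lossy.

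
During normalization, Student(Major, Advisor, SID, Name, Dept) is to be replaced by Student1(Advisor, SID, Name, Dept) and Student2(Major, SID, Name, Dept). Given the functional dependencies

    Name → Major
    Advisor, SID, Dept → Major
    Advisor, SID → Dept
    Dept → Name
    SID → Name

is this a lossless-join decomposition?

Yes

Common attributes: Student1 ∩ Student2 = {SID, Name, Dept}.
Closure of {SID, Name, Dept}: Name → Major applies, adding Major. So (SID, Name, Dept)⁺ = {Major, SID, Name, Dept}.
This closure contains every attribute of Student2, so Student1 ∩ Student2 → Student2. The join is lossless.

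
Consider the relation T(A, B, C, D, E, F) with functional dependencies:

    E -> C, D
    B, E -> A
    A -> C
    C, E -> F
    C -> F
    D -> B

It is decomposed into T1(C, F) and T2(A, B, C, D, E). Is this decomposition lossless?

Yes

Common attributes: T1 ∩ T2 = {C}.
Closure of {C}: C → F applies, adding F. So (C)⁺ = {C, F}.
This closure contains every attribute of T1, so T1 ∩ T2 → T1. The join is lossless.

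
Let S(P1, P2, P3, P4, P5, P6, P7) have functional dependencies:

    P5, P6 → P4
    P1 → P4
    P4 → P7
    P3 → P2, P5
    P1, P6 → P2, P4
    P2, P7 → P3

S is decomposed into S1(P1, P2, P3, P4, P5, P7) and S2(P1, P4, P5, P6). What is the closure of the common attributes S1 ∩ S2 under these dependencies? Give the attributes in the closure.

S1 ∩ S2 = {P1, P4, P5}.
P4 → P7 applies, adding P7
Closure: {P1, P4, P5, P7}.

P1, P4, P5, P7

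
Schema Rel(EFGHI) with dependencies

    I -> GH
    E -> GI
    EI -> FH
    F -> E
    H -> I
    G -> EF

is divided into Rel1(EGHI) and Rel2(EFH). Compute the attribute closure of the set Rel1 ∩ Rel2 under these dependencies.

Rel1 ∩ Rel2 = {EH}.
E → GI applies, adding GI
EI → FH applies, adding F
Closure: {EFGHI}.

EFGHI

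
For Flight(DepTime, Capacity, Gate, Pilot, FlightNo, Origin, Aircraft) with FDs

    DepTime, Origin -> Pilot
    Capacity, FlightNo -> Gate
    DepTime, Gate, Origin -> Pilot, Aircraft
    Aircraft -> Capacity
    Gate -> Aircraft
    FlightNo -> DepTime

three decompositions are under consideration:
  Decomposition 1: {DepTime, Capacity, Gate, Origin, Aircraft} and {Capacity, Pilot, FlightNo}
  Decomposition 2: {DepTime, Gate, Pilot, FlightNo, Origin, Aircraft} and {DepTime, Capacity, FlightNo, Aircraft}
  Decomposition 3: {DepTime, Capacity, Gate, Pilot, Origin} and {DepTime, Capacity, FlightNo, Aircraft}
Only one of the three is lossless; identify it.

Decomposition 1: common = {Capacity}, closure = {Capacity} → lossy.
Decomposition 2: common = {DepTime, FlightNo, Aircraft}, closure = {DepTime, Capacity, Gate, FlightNo, Aircraft} → lossless.
Decomposition 3: common = {DepTime, Capacity}, closure = {DepTime, Capacity} → lossy.

Decomposition 2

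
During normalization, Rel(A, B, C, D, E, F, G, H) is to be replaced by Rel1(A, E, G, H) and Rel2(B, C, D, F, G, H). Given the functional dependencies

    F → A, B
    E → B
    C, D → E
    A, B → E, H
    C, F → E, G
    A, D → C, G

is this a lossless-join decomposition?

No

Common attributes: Rel1 ∩ Rel2 = {G, H}.
No dependency enlarges {G, H}, so (G, H)⁺ = {G, H}.
The closure contains neither all of Rel1 = {A, E, G, H} nor all of Rel2 = {B, C, D, F, G, H}, so the common attributes are not a superkey of either fragment. The join is lossy.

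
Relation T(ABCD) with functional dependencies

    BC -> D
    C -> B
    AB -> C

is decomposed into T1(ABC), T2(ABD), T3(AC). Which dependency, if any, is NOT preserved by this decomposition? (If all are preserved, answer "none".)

BC -> D

Check BC → D: no single fragment contains all of {BCD}, and the restricted closure of {BC} across the fragments never reaches {D}.
C → B is preserved.
AB → C is preserved.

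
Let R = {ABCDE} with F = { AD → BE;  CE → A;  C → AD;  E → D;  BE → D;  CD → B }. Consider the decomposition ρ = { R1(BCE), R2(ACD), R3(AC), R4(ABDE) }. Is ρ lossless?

Yes

Chase test. Columns are ABCDE; row i has aⱼ where attribute j ∈ Ri, else bᵢⱼ.
Initial tableau (one row per fragment):
  row 1: b11 a2 a3 b14 a5
  row 2: a1 b22 a3 a4 b25
  row 3: a1 b32 a3 b34 b35
  row 4: a1 a2 b43 a4 a5
Rows 2 and 4 agree on AD; apply AD→BE and equate their BE entries.
Rows 1 and 2 agree on CE; apply CE→A and equate their A entries.
Rows 1 and 2 agree on C; apply C→AD and equate their AD entries.
Rows 1 and 3 agree on C; apply C→AD and equate their AD entries.
Rows 1 and 3 agree on CD; apply CD→B and equate their B entries.
Rows 1 and 3 agree on AD; apply AD→BE and equate their BE entries.
Row 1 is now all distinguished symbols — the join is lossless.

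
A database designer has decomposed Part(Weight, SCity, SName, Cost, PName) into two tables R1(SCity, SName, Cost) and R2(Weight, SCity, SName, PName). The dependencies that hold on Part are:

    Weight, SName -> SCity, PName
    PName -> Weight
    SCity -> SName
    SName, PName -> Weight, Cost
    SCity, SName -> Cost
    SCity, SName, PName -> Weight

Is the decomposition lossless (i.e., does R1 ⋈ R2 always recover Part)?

Common attributes: R1 ∩ R2 = {SCity, SName}.
Closure of {SCity, SName}: SCity, SName → Cost applies, adding Cost. So (SCity, SName)⁺ = {SCity, SName, Cost}.
This closure contains every attribute of R1, so R1 ∩ R2 → R1. The join is lossless.

Yes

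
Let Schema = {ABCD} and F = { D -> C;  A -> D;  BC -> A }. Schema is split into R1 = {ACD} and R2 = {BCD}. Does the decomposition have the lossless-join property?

No

Common attributes: R1 ∩ R2 = {CD}.
No dependency enlarges {CD}, so (CD)⁺ = {CD}.
The closure contains neither all of R1 = {ACD} nor all of R2 = {BCD}, so the common attributes are not a superkey of either fragment. The join is lossy.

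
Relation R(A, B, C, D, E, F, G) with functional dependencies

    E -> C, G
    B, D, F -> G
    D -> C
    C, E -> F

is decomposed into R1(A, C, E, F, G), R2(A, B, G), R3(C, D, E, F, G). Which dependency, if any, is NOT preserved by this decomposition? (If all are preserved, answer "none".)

B, D, F -> G

Check B, D, F → G: no single fragment contains all of {B, D, F, G}, and the restricted closure of {B, D, F} across the fragments never reaches {G}.
E → C, G is preserved.
D → C is preserved.
C, E → F is preserved.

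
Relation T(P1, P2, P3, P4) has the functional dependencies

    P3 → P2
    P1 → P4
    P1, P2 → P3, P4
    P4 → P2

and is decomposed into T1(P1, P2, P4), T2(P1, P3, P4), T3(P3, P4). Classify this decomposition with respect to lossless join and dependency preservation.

Lossless test (chase): Rows 2 and 3 agree on P3; apply P3→P2 and equate their P2 entries. Rows 1 and 2 agree on P4; apply P4→P2 and equate their P2 entries. Rows 1 and 2 agree on P1, P2; apply P1, P2→P3, P4 and equate their P3, P4 entries. Row 1 is now all distinguished symbols — the join is lossless.
Dependency preservation: the restricted closure of {P3} across the fragments never reaches {P2}, so P3 → P2 cannot be enforced without a join — not preserved.

lossless but not dependency-preserving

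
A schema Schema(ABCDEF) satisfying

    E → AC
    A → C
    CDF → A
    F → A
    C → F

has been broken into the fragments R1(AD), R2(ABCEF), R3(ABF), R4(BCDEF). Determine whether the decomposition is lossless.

Chase test. Columns are ABCDEF; row i has aⱼ where attribute j ∈ Ri, else bᵢⱼ.
Initial tableau (one row per fragment):
  row 1: a1 b12 b13 a4 b15 b16
  row 2: a1 a2 a3 b24 a5 a6
  row 3: a1 a2 b33 b34 b35 a6
  row 4: b41 a2 a3 a4 a5 a6
Rows 2 and 4 agree on E; apply E→AC and equate their AC entries.
Rows 1 and 2 agree on A; apply A→C and equate their C entries.
Rows 1 and 3 agree on A; apply A→C and equate their C entries.
Rows 1 and 2 agree on C; apply C→F and equate their F entries.
Row 4 is now all distinguished symbols — the join is lossless.

Yes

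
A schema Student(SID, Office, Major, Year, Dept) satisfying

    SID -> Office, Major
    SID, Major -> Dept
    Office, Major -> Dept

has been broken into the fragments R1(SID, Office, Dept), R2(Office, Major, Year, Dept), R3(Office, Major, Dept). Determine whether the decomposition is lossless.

Chase test. Columns are SID, Office, Major, Year, Dept; row i has aⱼ where attribute j ∈ Ri, else bᵢⱼ.
Initial tableau (one row per fragment):
  row 1: a1 a2 b13 b14 a5
  row 2: b21 a2 a3 a4 a5
  row 3: b31 a2 a3 b34 a5
No row becomes fully distinguished — the join is lossy.

No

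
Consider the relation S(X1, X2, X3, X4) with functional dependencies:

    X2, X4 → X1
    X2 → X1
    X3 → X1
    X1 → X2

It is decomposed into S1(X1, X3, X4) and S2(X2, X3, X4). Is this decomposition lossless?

Common attributes: S1 ∩ S2 = {X3, X4}.
Closure of {X3, X4}: X3 → X1 applies, adding X1; X1 → X2 applies, adding X2. So (X3, X4)⁺ = {X1, X2, X3, X4}.
This closure contains every attribute of S1, so S1 ∩ S2 → S1. The join is lossless.

Yes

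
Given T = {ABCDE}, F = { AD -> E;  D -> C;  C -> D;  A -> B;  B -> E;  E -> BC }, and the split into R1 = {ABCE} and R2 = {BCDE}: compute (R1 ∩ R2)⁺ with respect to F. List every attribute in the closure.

R1 ∩ R2 = {BCE}.
C → D applies, adding D
Closure: {BCDE}.

BCDE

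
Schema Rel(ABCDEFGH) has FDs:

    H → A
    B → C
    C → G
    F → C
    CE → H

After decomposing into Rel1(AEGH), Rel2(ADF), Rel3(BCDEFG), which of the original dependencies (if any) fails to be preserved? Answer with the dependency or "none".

CE → H

Check CE → H: no single fragment contains all of {CEH}, and the restricted closure of {CE} across the fragments never reaches {H}.
H → A is preserved.
B → C is preserved.
C → G is preserved.
F → C is preserved.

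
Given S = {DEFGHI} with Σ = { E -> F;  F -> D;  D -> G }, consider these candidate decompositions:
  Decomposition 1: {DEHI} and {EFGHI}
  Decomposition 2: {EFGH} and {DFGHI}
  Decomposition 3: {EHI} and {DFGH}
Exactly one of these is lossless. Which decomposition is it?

Decomposition 1: common = {EHI}, closure = {DEFGHI} → lossless.
Decomposition 2: common = {FGH}, closure = {DFGH} → lossy.
Decomposition 3: common = {H}, closure = {H} → lossy.

Decomposition 1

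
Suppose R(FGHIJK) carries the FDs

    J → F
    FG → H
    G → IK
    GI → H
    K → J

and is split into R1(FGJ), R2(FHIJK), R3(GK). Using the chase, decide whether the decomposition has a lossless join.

Chase test. Columns are FGHIJK; row i has aⱼ where attribute j ∈ Ri, else bᵢⱼ.
Initial tableau (one row per fragment):
  row 1: a1 a2 b13 b14 a5 b16
  row 2: a1 b22 a3 a4 a5 a6
  row 3: b31 a2 b33 b34 b35 a6
Rows 1 and 3 agree on G; apply G→IK and equate their IK entries.
Rows 1 and 3 agree on GI; apply GI→H and equate their H entries.
Rows 1 and 3 agree on K; apply K→J and equate their J entries.
Rows 1 and 3 agree on J; apply J→F and equate their F entries.
No row becomes fully distinguished — the join is lossy.

No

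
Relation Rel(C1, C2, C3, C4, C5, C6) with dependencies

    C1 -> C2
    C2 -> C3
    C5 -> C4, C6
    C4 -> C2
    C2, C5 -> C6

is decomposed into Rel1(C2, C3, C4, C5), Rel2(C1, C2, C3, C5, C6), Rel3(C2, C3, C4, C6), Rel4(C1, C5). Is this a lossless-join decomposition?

Yes

Chase test. Columns are C1, C2, C3, C4, C5, C6; row i has aⱼ where attribute j ∈ Reli, else bᵢⱼ.
Initial tableau (one row per fragment):
  row 1: b11 a2 a3 a4 a5 b16
  row 2: a1 a2 a3 b24 a5 a6
  row 3: b31 a2 a3 a4 b35 a6
  row 4: a1 b42 b43 b44 a5 b46
Rows 2 and 4 agree on C1; apply C1→C2 and equate their C2 entries.
Rows 1 and 4 agree on C2; apply C2→C3 and equate their C3 entries.
Rows 1 and 2 agree on C5; apply C5→C4, C6 and equate their C4, C6 entries.
Rows 1 and 4 agree on C5; apply C5→C4, C6 and equate their C4, C6 entries.
Row 2 is now all distinguished symbols — the join is lossless.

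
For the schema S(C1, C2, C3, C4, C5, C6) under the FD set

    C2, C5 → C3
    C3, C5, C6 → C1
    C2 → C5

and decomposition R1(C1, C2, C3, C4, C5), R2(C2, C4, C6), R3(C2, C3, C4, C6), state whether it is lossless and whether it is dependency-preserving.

Lossless test (chase): Rows 1 and 2 agree on C2; apply C2→C5 and equate their C5 entries. Rows 1 and 3 agree on C2; apply C2→C5 and equate their C5 entries. Rows 1 and 2 agree on C2, C5; apply C2, C5→C3 and equate their C3 entries. Rows 2 and 3 agree on C3, C5, C6; apply C3, C5, C6→C1 and equate their C1 entries. No row becomes fully distinguished — the join is lossy.
Dependency preservation: the restricted closure of {C3, C5, C6} across the fragments never reaches {C1}, so C3, C5, C6 → C1 cannot be enforced without a join — not preserved.

lossy and not dependency-preserving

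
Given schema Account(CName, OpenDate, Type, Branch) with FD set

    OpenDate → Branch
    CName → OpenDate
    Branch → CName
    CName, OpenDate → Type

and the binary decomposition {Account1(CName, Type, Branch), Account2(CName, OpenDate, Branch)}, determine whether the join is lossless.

Common attributes: Account1 ∩ Account2 = {CName, Branch}.
Closure of {CName, Branch}: CName → OpenDate applies, adding OpenDate; CName, OpenDate → Type applies, adding Type. So (CName, Branch)⁺ = {CName, OpenDate, Type, Branch}.
This closure contains every attribute of Account1, so Account1 ∩ Account2 → Account1. The join is lossless.

Yes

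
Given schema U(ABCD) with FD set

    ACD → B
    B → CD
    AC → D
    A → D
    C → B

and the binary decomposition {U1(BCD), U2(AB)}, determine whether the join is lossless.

Yes

Common attributes: U1 ∩ U2 = {B}.
Closure of {B}: B → CD applies, adding CD. So (B)⁺ = {BCD}.
This closure contains every attribute of U1, so U1 ∩ U2 → U1. The join is lossless.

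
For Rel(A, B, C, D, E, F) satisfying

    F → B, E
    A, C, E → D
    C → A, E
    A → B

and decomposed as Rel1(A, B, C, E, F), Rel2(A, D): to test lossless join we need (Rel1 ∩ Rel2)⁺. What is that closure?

A, B

Rel1 ∩ Rel2 = {A}.
A → B applies, adding B
Closure: {A, B}.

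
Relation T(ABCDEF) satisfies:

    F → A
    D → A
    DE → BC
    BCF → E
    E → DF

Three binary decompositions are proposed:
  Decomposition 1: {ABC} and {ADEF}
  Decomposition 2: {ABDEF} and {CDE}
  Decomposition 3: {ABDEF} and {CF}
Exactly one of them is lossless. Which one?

Decomposition 1: common = {A}, closure = {A} → lossy.
Decomposition 2: common = {DE}, closure = {ABCDEF} → lossless.
Decomposition 3: common = {F}, closure = {AF} → lossy.

Decomposition 2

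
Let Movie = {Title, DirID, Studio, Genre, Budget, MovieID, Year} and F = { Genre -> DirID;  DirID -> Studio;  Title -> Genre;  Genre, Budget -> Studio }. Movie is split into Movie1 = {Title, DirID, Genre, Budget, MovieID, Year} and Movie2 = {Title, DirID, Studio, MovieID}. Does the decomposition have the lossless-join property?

Common attributes: Movie1 ∩ Movie2 = {Title, DirID, MovieID}.
Closure of {Title, DirID, MovieID}: DirID → Studio applies, adding Studio; Title → Genre applies, adding Genre. So (Title, DirID, MovieID)⁺ = {Title, DirID, Studio, Genre, MovieID}.
This closure contains every attribute of Movie2, so Movie1 ∩ Movie2 → Movie2. The join is lossless.

Yes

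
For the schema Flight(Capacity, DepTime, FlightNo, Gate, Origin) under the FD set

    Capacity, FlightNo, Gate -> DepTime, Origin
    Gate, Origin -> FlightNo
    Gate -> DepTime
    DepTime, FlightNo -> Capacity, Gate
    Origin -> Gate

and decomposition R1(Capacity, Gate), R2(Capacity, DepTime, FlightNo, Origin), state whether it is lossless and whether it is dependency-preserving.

Lossless test: (Capacity)⁺ = {Capacity}, which is a superkey of neither fragment — lossy.
Dependency preservation: the restricted closure of {Capacity, FlightNo, Gate} across the fragments never reaches {DepTime, Origin}, so Capacity, FlightNo, Gate → DepTime, Origin cannot be enforced without a join — not preserved.

lossy and not dependency-preserving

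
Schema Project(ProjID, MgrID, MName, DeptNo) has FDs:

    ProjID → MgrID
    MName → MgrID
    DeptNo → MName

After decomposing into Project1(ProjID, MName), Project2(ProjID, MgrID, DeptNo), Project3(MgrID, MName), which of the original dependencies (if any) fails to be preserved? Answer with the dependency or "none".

Check DeptNo → MName: no single fragment contains all of {MName, DeptNo}, and the restricted closure of {DeptNo} across the fragments never reaches {MName}.
ProjID → MgrID is preserved.
MName → MgrID is preserved.

DeptNo → MName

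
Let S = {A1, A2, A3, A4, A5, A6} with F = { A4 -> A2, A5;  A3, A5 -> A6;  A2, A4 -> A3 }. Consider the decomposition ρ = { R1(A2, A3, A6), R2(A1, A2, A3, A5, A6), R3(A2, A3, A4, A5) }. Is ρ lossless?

No

Chase test. Columns are A1, A2, A3, A4, A5, A6; row i has aⱼ where attribute j ∈ Ri, else bᵢⱼ.
Initial tableau (one row per fragment):
  row 1: b11 a2 a3 b14 b15 a6
  row 2: a1 a2 a3 b24 a5 a6
  row 3: b31 a2 a3 a4 a5 b36
Rows 2 and 3 agree on A3, A5; apply A3, A5→A6 and equate their A6 entries.
No row becomes fully distinguished — the join is lossy.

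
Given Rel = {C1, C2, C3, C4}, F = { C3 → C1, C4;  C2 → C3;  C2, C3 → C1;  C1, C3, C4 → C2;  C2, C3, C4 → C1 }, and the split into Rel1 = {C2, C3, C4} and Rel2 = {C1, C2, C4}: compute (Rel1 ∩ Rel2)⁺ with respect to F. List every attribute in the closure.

Rel1 ∩ Rel2 = {C2, C4}.
C2 → C3 applies, adding C3
C2, C3 → C1 applies, adding C1
Closure: {C1, C2, C3, C4}.

C1, C2, C3, C4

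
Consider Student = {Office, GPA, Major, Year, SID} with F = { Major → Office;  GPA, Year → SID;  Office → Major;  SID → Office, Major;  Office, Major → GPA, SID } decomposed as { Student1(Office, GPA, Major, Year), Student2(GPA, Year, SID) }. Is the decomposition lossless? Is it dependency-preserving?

lossless but not dependency-preserving

Lossless test: (GPA, Year)⁺ = {Office, GPA, Major, Year, SID}, which contains all of one fragment — lossless.
Dependency preservation: the restricted closure of {SID} across the fragments never reaches {Office, Major}, so SID → Office, Major cannot be enforced without a join — not preserved.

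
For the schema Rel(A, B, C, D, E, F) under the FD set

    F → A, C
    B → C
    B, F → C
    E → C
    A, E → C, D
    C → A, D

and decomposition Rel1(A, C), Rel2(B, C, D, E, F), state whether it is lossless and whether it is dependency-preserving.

lossless and dependency-preserving

Lossless test: (C)⁺ = {A, C, D}, which contains all of one fragment — lossless.
Dependency preservation: F → A, C; A, E → C, D; C → A, D are not contained in any single fragment, but the restricted closure of each left-hand side across the fragments still reaches the right-hand side; the remaining FDs each lie inside some fragment. All dependencies are preserved.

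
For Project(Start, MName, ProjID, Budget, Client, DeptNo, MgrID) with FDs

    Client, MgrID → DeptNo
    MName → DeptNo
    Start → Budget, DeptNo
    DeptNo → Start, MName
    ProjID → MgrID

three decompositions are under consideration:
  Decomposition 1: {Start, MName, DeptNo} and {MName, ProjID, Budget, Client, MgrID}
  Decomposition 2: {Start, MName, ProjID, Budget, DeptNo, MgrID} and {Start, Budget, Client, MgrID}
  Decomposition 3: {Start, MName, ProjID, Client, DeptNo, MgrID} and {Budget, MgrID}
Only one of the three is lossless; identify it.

Decomposition 1: common = {MName}, closure = {Start, MName, Budget, DeptNo} → lossless.
Decomposition 2: common = {Start, Budget, MgrID}, closure = {Start, MName, Budget, DeptNo, MgrID} → lossy.
Decomposition 3: common = {MgrID}, closure = {MgrID} → lossy.

Decomposition 1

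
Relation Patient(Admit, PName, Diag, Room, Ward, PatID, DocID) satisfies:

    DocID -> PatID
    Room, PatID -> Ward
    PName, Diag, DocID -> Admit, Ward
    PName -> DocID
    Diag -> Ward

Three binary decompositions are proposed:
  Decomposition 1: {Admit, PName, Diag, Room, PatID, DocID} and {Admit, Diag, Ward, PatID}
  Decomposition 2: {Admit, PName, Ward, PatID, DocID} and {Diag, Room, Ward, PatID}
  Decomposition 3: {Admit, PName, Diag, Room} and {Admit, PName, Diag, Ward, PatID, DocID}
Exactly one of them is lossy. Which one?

Decomposition 1: common = {Admit, Diag, PatID}, closure = {Admit, Diag, Ward, PatID} → lossless.
Decomposition 2: common = {Ward, PatID}, closure = {Ward, PatID} → lossy.
Decomposition 3: common = {Admit, PName, Diag}, closure = {Admit, PName, Diag, Ward, PatID, DocID} → lossless.

Decomposition 2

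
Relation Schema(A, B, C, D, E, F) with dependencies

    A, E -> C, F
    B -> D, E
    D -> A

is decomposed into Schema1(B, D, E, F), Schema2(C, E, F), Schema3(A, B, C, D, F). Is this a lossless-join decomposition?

Chase test. Columns are A, B, C, D, E, F; row i has aⱼ where attribute j ∈ Schemai, else bᵢⱼ.
Initial tableau (one row per fragment):
  row 1: b11 a2 b13 a4 a5 a6
  row 2: b21 b22 a3 b24 a5 a6
  row 3: a1 a2 a3 a4 b35 a6
Rows 1 and 3 agree on B; apply B→D, E and equate their D, E entries.
Rows 1 and 3 agree on D; apply D→A and equate their A entries.
Rows 1 and 3 agree on A, E; apply A, E→C, F and equate their C, F entries.
Row 1 is now all distinguished symbols — the join is lossless.

Yes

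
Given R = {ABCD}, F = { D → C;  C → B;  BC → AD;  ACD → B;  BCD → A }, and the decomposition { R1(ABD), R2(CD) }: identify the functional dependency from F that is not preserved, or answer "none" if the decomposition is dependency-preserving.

D → C lies within R2.
C → B: restricted closure across fragments reaches B.
BC → AD: restricted closure across fragments reaches AD.
ACD → B: restricted closure across fragments reaches B.
BCD → A: restricted closure across fragments reaches A.
Every dependency is enforceable on the fragments, so the decomposition is dependency-preserving.

none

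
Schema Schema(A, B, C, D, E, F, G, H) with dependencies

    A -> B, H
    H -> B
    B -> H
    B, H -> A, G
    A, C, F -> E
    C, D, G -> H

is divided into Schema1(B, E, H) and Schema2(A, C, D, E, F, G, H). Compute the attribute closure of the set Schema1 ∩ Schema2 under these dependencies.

A, B, E, G, H

Schema1 ∩ Schema2 = {E, H}.
H → B applies, adding B
B, H → A, G applies, adding A, G
Closure: {A, B, E, G, H}.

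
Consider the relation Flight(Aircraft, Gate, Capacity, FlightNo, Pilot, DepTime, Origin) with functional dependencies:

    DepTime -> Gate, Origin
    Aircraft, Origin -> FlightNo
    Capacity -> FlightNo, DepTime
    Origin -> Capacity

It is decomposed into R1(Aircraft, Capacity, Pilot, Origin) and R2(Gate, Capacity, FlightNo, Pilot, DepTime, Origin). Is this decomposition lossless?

Common attributes: R1 ∩ R2 = {Capacity, Pilot, Origin}.
Closure of {Capacity, Pilot, Origin}: Capacity → FlightNo, DepTime applies, adding FlightNo, DepTime; DepTime → Gate, Origin applies, adding Gate. So (Capacity, Pilot, Origin)⁺ = {Gate, Capacity, FlightNo, Pilot, DepTime, Origin}.
This closure contains every attribute of R2, so R1 ∩ R2 → R2. The join is lossless.

Yes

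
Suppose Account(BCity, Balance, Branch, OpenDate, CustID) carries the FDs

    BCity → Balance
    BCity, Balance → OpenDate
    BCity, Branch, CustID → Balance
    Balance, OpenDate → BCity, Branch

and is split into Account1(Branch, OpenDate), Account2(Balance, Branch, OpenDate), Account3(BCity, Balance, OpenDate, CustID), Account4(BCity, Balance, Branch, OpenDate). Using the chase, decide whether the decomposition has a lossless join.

Yes

Chase test. Columns are BCity, Balance, Branch, OpenDate, CustID; row i has aⱼ where attribute j ∈ Accounti, else bᵢⱼ.
Initial tableau (one row per fragment):
  row 1: b11 b12 a3 a4 b15
  row 2: b21 a2 a3 a4 b25
  row 3: a1 a2 b33 a4 a5
  row 4: a1 a2 a3 a4 b45
Rows 2 and 3 agree on Balance, OpenDate; apply Balance, OpenDate→BCity, Branch and equate their BCity, Branch entries.
Row 3 is now all distinguished symbols — the join is lossless.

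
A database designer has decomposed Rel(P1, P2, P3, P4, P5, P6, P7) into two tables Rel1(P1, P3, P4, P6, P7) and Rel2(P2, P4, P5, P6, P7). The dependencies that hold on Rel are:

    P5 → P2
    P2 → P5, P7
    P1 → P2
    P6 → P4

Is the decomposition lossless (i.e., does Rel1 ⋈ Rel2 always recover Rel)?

No

Common attributes: Rel1 ∩ Rel2 = {P4, P6, P7}.
No dependency enlarges {P4, P6, P7}, so (P4, P6, P7)⁺ = {P4, P6, P7}.
The closure contains neither all of Rel1 = {P1, P3, P4, P6, P7} nor all of Rel2 = {P2, P4, P5, P6, P7}, so the common attributes are not a superkey of either fragment. The join is lossy.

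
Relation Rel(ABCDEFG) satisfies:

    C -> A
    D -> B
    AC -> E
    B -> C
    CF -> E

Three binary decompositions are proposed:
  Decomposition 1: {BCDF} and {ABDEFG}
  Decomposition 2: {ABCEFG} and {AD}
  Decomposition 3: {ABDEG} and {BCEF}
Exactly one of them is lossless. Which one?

Decomposition 1

Decomposition 1: common = {BDF}, closure = {ABCDEF} → lossless.
Decomposition 2: common = {A}, closure = {A} → lossy.
Decomposition 3: common = {BE}, closure = {ABCE} → lossy.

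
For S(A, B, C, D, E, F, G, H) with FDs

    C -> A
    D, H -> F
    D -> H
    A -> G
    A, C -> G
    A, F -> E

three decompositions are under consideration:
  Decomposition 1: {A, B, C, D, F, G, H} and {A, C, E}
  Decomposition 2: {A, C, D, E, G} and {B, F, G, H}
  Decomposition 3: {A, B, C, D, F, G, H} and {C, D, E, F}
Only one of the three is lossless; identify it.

Decomposition 1: common = {A, C}, closure = {A, C, G} → lossy.
Decomposition 2: common = {G}, closure = {G} → lossy.
Decomposition 3: common = {C, D, F}, closure = {A, C, D, E, F, G, H} → lossless.

Decomposition 3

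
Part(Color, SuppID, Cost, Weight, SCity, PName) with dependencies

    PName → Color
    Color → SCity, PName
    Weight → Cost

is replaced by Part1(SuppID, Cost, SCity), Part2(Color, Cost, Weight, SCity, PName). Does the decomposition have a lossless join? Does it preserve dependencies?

Lossless test: (Cost, SCity)⁺ = {Cost, SCity}, which is a superkey of neither fragment — lossy.
Dependency preservation: every FD's attributes lie within a single fragment, so each can be enforced locally — preserved.

lossy but dependency-preserving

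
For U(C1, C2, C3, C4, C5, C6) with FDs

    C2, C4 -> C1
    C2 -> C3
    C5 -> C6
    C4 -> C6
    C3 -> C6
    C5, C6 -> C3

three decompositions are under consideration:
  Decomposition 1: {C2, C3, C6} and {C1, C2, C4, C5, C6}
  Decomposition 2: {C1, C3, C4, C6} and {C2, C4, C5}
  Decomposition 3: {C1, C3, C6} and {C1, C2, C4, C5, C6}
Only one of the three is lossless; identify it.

Decomposition 1

Decomposition 1: common = {C2, C6}, closure = {C2, C3, C6} → lossless.
Decomposition 2: common = {C4}, closure = {C4, C6} → lossy.
Decomposition 3: common = {C1, C6}, closure = {C1, C6} → lossy.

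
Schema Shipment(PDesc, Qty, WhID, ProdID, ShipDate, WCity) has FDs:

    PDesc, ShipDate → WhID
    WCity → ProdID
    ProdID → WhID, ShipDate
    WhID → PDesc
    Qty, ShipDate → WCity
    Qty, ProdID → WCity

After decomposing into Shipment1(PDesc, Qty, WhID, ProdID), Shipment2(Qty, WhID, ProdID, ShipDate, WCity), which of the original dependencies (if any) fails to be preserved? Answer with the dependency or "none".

PDesc, ShipDate → WhID

Check PDesc, ShipDate → WhID: no single fragment contains all of {PDesc, WhID, ShipDate}, and the restricted closure of {PDesc, ShipDate} across the fragments never reaches {WhID}.
WCity → ProdID is preserved.
ProdID → WhID, ShipDate is preserved.
WhID → PDesc is preserved.
Qty, ShipDate → WCity is preserved.
Qty, ProdID → WCity is preserved.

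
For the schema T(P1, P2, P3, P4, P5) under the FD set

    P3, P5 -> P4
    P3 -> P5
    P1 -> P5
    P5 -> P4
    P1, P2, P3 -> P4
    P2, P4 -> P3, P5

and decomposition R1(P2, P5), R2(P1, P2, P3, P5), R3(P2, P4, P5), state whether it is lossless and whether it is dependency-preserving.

Lossless test (chase): Rows 1 and 2 agree on P5; apply P5→P4 and equate their P4 entries. Rows 1 and 3 agree on P5; apply P5→P4 and equate their P4 entries. Rows 1 and 2 agree on P2, P4; apply P2, P4→P3, P5 and equate their P3, P5 entries. Rows 1 and 3 agree on P2, P4; apply P2, P4→P3, P5 and equate their P3, P5 entries. Row 2 is now all distinguished symbols — the join is lossless.
Dependency preservation: P3, P5 → P4; P1, P2, P3 → P4; P2, P4 → P3, P5 are not contained in any single fragment, but the restricted closure of each left-hand side across the fragments still reaches the right-hand side; the remaining FDs each lie inside some fragment. All dependencies are preserved.

lossless and dependency-preserving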